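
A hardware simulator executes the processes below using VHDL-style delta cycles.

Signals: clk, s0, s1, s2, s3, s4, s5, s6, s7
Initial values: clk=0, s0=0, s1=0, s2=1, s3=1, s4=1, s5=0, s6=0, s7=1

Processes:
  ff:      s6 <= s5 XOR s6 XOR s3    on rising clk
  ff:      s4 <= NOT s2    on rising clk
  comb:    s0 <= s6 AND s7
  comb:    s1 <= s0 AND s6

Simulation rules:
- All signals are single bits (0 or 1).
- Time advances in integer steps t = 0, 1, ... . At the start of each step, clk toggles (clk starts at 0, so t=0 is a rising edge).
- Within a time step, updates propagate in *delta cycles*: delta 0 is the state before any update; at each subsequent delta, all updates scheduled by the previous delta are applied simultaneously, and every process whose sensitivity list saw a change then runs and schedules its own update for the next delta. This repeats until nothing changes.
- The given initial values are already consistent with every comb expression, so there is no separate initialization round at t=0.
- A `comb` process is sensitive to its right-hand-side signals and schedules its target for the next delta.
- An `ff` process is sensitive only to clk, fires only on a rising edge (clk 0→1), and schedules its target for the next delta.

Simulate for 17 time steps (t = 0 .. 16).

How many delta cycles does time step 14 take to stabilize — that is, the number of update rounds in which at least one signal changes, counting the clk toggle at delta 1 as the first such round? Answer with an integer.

3

[bits: s6,s7,s1,s2,s0,s5,s4,s3,clk]
t=0: Δ0=010100110 Δ1=010100111 Δ2=110100011 Δ3=110110011 Δ4=111110011 | 4Δ
t=1: Δ0=111110011 Δ1=111110010 | 1Δ
t=2: Δ0=111110010 Δ1=111110011 Δ2=011110011 Δ3=010100011 | 3Δ
t=3: Δ0=010100011 Δ1=010100010 | 1Δ
t=4: Δ0=010100010 Δ1=010100011 Δ2=110100011 Δ3=110110011 Δ4=111110011 | 4Δ
t=5: Δ0=111110011 Δ1=111110010 | 1Δ
t=6: Δ0=111110010 Δ1=111110011 Δ2=011110011 Δ3=010100011 | 3Δ
t=7: Δ0=010100011 Δ1=010100010 | 1Δ
t=8: Δ0=010100010 Δ1=010100011 Δ2=110100011 Δ3=110110011 Δ4=111110011 | 4Δ
t=9: Δ0=111110011 Δ1=111110010 | 1Δ
t=10: Δ0=111110010 Δ1=111110011 Δ2=011110011 Δ3=010100011 | 3Δ
t=11: Δ0=010100011 Δ1=010100010 | 1Δ
t=12: Δ0=010100010 Δ1=010100011 Δ2=110100011 Δ3=110110011 Δ4=111110011 | 4Δ
t=13: Δ0=111110011 Δ1=111110010 | 1Δ
t=14: Δ0=111110010 Δ1=111110011 Δ2=011110011 Δ3=010100011 | 3Δ
t=15: Δ0=010100011 Δ1=010100010 | 1Δ
t=16: Δ0=010100010 Δ1=010100011 Δ2=110100011 Δ3=110110011 Δ4=111110011 | 4Δ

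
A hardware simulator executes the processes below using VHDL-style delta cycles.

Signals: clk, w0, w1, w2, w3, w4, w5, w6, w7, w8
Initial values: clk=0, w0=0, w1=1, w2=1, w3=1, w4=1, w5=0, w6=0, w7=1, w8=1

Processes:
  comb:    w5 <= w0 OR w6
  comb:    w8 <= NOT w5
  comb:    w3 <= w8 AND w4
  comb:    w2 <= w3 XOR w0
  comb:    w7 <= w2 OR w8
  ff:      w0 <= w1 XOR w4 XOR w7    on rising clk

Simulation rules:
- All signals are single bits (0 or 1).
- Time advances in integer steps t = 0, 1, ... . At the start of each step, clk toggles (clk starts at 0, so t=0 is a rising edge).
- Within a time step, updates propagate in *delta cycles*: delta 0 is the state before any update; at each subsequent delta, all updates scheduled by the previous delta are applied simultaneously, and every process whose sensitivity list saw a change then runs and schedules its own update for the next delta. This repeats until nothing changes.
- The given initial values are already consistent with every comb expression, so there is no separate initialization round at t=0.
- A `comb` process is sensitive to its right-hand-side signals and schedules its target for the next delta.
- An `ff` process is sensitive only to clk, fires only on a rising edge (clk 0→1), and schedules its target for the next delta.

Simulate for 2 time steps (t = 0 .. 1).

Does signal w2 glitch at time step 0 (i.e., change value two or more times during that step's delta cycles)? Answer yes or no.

yes

t0.Δ0 w6=0 w5=0 w0=0 clk=0 w1=1 w7=1 w2=1 w3=1 w4=1 w8=1
t0.Δ1 w6=0 w5=0 w0=0 clk=1 w1=1 w7=1 w2=1 w3=1 w4=1 w8=1
t0.Δ2 w6=0 w5=0 w0=1 clk=1 w1=1 w7=1 w2=1 w3=1 w4=1 w8=1
t0.Δ3 w6=0 w5=1 w0=1 clk=1 w1=1 w7=1 w2=0 w3=1 w4=1 w8=1
t0.Δ4 w6=0 w5=1 w0=1 clk=1 w1=1 w7=1 w2=0 w3=1 w4=1 w8=0
t0.Δ5 w6=0 w5=1 w0=1 clk=1 w1=1 w7=0 w2=0 w3=0 w4=1 w8=0
t0.Δ6 w6=0 w5=1 w0=1 clk=1 w1=1 w7=0 w2=1 w3=0 w4=1 w8=0
t0.Δ7 w6=0 w5=1 w0=1 clk=1 w1=1 w7=1 w2=1 w3=0 w4=1 w8=0
t1.Δ0 w6=0 w5=1 w0=1 clk=1 w1=1 w7=1 w2=1 w3=0 w4=1 w8=0
t1.Δ1 w6=0 w5=1 w0=1 clk=0 w1=1 w7=1 w2=1 w3=0 w4=1 w8=0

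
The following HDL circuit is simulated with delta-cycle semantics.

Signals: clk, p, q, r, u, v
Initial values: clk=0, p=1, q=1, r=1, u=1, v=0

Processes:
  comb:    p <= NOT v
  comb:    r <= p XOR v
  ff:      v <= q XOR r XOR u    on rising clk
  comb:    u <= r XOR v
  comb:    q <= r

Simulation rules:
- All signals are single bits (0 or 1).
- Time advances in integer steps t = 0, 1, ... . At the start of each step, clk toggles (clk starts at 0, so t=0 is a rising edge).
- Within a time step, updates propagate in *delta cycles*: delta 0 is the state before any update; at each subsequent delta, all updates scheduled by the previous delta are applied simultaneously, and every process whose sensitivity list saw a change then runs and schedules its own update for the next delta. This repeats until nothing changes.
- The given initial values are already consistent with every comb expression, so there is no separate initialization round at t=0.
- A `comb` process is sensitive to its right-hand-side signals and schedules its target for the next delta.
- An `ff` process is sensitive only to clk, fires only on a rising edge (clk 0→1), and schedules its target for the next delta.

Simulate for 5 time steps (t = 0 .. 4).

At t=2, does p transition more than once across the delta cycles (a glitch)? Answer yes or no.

no

t=0 Δ0: u=1 q=1 clk=0 p=1 v=0 r=1
  Δ1: clk:0→1
  Δ2: v:0→1
  Δ3: u:1→0, p:1→0, r:1→0
  Δ4: u:0→1, q:1→0, r:0→1
  Δ5: u:1→0, q:0→1
  (5Δ to stable)
t=1 Δ0: u=0 q=1 clk=1 p=0 v=1 r=1
  Δ1: clk:1→0
  (1Δ to stable)
t=2 Δ0: u=0 q=1 clk=0 p=0 v=1 r=1
  Δ1: clk:0→1
  Δ2: v:1→0
  Δ3: u:0→1, p:0→1, r:1→0
  Δ4: u:1→0, q:1→0, r:0→1
  Δ5: u:0→1, q:0→1
  (5Δ to stable)
t=3 Δ0: u=1 q=1 clk=1 p=1 v=0 r=1
  Δ1: clk:1→0
  (1Δ to stable)
t=4 Δ0: u=1 q=1 clk=0 p=1 v=0 r=1
  Δ1: clk:0→1
  Δ2: v:0→1
  Δ3: u:1→0, p:1→0, r:1→0
  Δ4: u:0→1, q:1→0, r:0→1
  Δ5: u:1→0, q:0→1
  (5Δ to stable)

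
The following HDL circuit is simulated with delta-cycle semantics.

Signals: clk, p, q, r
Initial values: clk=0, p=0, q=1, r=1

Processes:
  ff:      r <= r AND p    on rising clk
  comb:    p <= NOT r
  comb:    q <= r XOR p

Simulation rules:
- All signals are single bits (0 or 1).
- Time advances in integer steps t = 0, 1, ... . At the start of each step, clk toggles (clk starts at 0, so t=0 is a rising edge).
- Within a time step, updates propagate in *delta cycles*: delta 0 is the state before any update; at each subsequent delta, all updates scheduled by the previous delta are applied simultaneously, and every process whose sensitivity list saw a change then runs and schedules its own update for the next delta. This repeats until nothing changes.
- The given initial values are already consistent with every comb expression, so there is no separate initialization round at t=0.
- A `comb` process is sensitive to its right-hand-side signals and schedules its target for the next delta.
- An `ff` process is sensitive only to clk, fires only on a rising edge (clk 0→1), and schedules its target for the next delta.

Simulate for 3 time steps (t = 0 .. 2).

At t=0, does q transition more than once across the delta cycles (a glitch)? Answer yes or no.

yes

t0.Δ0 clk=0 q=1 r=1 p=0
t0.Δ1 clk=1 q=1 r=1 p=0
t0.Δ2 clk=1 q=1 r=0 p=0
t0.Δ3 clk=1 q=0 r=0 p=1
t0.Δ4 clk=1 q=1 r=0 p=1
t1.Δ0 clk=1 q=1 r=0 p=1
t1.Δ1 clk=0 q=1 r=0 p=1
t2.Δ0 clk=0 q=1 r=0 p=1
t2.Δ1 clk=1 q=1 r=0 p=1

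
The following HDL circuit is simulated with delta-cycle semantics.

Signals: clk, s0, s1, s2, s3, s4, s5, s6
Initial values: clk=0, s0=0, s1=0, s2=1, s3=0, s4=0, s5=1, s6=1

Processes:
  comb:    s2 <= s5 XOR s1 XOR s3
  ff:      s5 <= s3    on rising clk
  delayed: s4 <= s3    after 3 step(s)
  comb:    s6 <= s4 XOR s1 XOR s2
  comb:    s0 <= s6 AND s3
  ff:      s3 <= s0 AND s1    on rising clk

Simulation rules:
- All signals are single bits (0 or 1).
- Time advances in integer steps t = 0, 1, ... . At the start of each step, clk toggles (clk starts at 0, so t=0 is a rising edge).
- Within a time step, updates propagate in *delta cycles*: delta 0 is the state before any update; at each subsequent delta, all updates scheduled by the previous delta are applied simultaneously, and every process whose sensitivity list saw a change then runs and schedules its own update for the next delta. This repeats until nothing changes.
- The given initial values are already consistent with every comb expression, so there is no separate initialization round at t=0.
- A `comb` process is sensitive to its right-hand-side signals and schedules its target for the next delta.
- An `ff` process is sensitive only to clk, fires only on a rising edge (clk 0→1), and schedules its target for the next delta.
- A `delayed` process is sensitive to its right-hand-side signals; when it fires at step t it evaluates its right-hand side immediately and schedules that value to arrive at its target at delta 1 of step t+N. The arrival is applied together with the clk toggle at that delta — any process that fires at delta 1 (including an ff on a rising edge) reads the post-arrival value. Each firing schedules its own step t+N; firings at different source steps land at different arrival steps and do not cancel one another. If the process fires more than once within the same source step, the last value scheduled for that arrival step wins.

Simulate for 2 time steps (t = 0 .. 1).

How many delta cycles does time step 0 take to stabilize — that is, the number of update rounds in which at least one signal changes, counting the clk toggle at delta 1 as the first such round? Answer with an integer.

t=0 Δ0: s5=1 s2=1 s1=0 s4=0 clk=0 s6=1 s0=0 s3=0
  Δ1: clk:0→1
  Δ2: s5:1→0
  Δ3: s2:1→0
  Δ4: s6:1→0
  (4Δ to stable)
t=1 Δ0: s5=0 s2=0 s1=0 s4=0 clk=1 s6=0 s0=0 s3=0
  Δ1: clk:1→0
  (1Δ to stable)

4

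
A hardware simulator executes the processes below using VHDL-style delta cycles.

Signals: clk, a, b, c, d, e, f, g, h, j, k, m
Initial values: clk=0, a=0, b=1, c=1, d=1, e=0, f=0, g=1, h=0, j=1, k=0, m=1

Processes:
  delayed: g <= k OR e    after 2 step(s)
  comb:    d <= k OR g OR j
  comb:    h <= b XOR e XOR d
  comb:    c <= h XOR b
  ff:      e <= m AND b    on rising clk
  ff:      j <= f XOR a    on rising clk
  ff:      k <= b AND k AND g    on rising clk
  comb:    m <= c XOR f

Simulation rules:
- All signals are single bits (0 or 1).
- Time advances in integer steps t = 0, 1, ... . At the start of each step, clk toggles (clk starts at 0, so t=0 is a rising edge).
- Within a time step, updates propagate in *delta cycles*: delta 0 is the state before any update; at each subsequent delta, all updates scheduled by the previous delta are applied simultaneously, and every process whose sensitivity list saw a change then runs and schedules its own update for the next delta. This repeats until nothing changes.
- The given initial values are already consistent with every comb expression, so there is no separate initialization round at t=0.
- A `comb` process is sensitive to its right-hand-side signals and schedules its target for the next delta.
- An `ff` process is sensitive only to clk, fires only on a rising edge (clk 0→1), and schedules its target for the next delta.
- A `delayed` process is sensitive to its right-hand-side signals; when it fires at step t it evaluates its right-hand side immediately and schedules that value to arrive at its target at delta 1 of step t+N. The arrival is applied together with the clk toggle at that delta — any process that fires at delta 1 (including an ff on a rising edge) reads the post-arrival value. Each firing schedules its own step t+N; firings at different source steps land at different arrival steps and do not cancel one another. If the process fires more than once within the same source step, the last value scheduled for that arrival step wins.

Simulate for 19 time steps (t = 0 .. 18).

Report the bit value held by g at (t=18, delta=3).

1

t=0 Δ0: g=1 j=1 c=1 d=1 h=0 clk=0 f=0 e=0 m=1 a=0 b=1 k=0
  Δ1: clk:0→1
  Δ2: j:1→0, e:0→1
  Δ3: h:0→1
  Δ4: c:1→0
  Δ5: m:1→0
  (5Δ to stable)
t=1 Δ0: g=1 j=0 c=0 d=1 h=1 clk=1 f=0 e=1 m=0 a=0 b=1 k=0
  Δ1: clk:1→0
  (1Δ to stable)
t=2 Δ0: g=1 j=0 c=0 d=1 h=1 clk=0 f=0 e=1 m=0 a=0 b=1 k=0
  Δ1: clk:0→1
  Δ2: e:1→0
  Δ3: h:1→0
  Δ4: c:0→1
  Δ5: m:0→1
  (5Δ to stable)
t=3 Δ0: g=1 j=0 c=1 d=1 h=0 clk=1 f=0 e=0 m=1 a=0 b=1 k=0
  Δ1: clk:1→0
  (1Δ to stable)
t=4 Δ0: g=1 j=0 c=1 d=1 h=0 clk=0 f=0 e=0 m=1 a=0 b=1 k=0
  Δ1: g:1→0, clk:0→1
  Δ2: d:1→0, e:0→1
  (2Δ to stable)
t=5 Δ0: g=0 j=0 c=1 d=0 h=0 clk=1 f=0 e=1 m=1 a=0 b=1 k=0
  Δ1: clk:1→0
  (1Δ to stable)
t=6 Δ0: g=0 j=0 c=1 d=0 h=0 clk=0 f=0 e=1 m=1 a=0 b=1 k=0
  Δ1: g:0→1, clk:0→1
  Δ2: d:0→1
  Δ3: h:0→1
  Δ4: c:1→0
  Δ5: m:1→0
  (5Δ to stable)
t=7 Δ0: g=1 j=0 c=0 d=1 h=1 clk=1 f=0 e=1 m=0 a=0 b=1 k=0
  Δ1: clk:1→0
  (1Δ to stable)
t=8 Δ0: g=1 j=0 c=0 d=1 h=1 clk=0 f=0 e=1 m=0 a=0 b=1 k=0
  Δ1: clk:0→1
  Δ2: e:1→0
  Δ3: h:1→0
  Δ4: c:0→1
  Δ5: m:0→1
  (5Δ to stable)
t=9 Δ0: g=1 j=0 c=1 d=1 h=0 clk=1 f=0 e=0 m=1 a=0 b=1 k=0
  Δ1: clk:1→0
  (1Δ to stable)
t=10 Δ0: g=1 j=0 c=1 d=1 h=0 clk=0 f=0 e=0 m=1 a=0 b=1 k=0
  Δ1: g:1→0, clk:0→1
  Δ2: d:1→0, e:0→1
  (2Δ to stable)
t=11 Δ0: g=0 j=0 c=1 d=0 h=0 clk=1 f=0 e=1 m=1 a=0 b=1 k=0
  Δ1: clk:1→0
  (1Δ to stable)
t=12 Δ0: g=0 j=0 c=1 d=0 h=0 clk=0 f=0 e=1 m=1 a=0 b=1 k=0
  Δ1: g:0→1, clk:0→1
  Δ2: d:0→1
  Δ3: h:0→1
  Δ4: c:1→0
  Δ5: m:1→0
  (5Δ to stable)
t=13 Δ0: g=1 j=0 c=0 d=1 h=1 clk=1 f=0 e=1 m=0 a=0 b=1 k=0
  Δ1: clk:1→0
  (1Δ to stable)
t=14 Δ0: g=1 j=0 c=0 d=1 h=1 clk=0 f=0 e=1 m=0 a=0 b=1 k=0
  Δ1: clk:0→1
  Δ2: e:1→0
  Δ3: h:1→0
  Δ4: c:0→1
  Δ5: m:0→1
  (5Δ to stable)
t=15 Δ0: g=1 j=0 c=1 d=1 h=0 clk=1 f=0 e=0 m=1 a=0 b=1 k=0
  Δ1: clk:1→0
  (1Δ to stable)
t=16 Δ0: g=1 j=0 c=1 d=1 h=0 clk=0 f=0 e=0 m=1 a=0 b=1 k=0
  Δ1: g:1→0, clk:0→1
  Δ2: d:1→0, e:0→1
  (2Δ to stable)
t=17 Δ0: g=0 j=0 c=1 d=0 h=0 clk=1 f=0 e=1 m=1 a=0 b=1 k=0
  Δ1: clk:1→0
  (1Δ to stable)
t=18 Δ0: g=0 j=0 c=1 d=0 h=0 clk=0 f=0 e=1 m=1 a=0 b=1 k=0
  Δ1: g:0→1, clk:0→1
  Δ2: d:0→1
  Δ3: h:0→1
  Δ4: c:1→0
  Δ5: m:1→0
  (5Δ to stable)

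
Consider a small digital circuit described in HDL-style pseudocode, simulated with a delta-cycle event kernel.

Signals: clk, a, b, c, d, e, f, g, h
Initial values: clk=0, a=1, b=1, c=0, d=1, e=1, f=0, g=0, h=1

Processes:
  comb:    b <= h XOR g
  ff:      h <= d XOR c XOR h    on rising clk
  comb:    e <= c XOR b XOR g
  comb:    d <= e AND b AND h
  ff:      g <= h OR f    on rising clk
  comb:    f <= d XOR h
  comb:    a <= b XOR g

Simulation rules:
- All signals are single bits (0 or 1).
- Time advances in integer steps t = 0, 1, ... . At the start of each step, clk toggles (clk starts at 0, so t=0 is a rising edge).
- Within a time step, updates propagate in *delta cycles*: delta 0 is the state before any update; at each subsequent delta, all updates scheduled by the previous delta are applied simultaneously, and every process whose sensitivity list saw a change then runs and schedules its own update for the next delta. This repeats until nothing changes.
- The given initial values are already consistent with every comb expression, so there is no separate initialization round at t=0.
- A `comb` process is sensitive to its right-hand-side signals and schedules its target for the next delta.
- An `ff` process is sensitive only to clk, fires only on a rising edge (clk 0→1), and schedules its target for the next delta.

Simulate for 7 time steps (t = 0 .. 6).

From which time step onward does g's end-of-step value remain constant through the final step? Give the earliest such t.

2

[bits: b,a,g,h,c,clk,d,f,e]
t=0: Δ0=110100101 Δ1=110101101 Δ2=111001101 Δ3=101001010 Δ4=101001000 | 4Δ
t=1: Δ0=101001000 Δ1=101000000 | 1Δ
t=2: Δ0=101000000 Δ1=101001000 Δ2=100001000 Δ3=010001001 Δ4=000001000 | 4Δ
t=3: Δ0=000001000 Δ1=000000000 | 1Δ
t=4: Δ0=000000000 Δ1=000001000 | 1Δ
t=5: Δ0=000001000 Δ1=000000000 | 1Δ
t=6: Δ0=000000000 Δ1=000001000 | 1Δ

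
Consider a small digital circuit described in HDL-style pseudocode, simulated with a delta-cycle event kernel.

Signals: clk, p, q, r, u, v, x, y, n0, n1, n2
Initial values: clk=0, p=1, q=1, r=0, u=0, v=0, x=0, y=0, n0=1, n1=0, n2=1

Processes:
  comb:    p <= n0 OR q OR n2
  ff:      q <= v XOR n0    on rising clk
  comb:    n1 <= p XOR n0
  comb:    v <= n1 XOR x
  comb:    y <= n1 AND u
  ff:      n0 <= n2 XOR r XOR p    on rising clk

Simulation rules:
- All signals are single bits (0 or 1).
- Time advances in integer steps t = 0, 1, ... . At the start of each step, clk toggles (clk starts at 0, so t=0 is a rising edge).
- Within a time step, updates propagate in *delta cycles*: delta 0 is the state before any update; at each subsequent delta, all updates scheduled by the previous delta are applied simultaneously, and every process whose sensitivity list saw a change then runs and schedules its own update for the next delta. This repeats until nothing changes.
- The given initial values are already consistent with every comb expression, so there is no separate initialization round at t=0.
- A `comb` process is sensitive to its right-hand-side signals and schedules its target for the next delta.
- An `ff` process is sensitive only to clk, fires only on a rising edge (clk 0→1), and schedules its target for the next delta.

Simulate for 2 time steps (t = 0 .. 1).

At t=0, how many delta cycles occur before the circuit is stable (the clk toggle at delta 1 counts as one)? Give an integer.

4

[bits: u,n0,clk,y,p,n1,v,q,x,r,n2]
t=0: Δ0=01001001001 Δ1=01101001001 Δ2=00101001001 Δ3=00101101001 Δ4=00101111001 | 4Δ
t=1: Δ0=00101111001 Δ1=00001111001 | 1Δ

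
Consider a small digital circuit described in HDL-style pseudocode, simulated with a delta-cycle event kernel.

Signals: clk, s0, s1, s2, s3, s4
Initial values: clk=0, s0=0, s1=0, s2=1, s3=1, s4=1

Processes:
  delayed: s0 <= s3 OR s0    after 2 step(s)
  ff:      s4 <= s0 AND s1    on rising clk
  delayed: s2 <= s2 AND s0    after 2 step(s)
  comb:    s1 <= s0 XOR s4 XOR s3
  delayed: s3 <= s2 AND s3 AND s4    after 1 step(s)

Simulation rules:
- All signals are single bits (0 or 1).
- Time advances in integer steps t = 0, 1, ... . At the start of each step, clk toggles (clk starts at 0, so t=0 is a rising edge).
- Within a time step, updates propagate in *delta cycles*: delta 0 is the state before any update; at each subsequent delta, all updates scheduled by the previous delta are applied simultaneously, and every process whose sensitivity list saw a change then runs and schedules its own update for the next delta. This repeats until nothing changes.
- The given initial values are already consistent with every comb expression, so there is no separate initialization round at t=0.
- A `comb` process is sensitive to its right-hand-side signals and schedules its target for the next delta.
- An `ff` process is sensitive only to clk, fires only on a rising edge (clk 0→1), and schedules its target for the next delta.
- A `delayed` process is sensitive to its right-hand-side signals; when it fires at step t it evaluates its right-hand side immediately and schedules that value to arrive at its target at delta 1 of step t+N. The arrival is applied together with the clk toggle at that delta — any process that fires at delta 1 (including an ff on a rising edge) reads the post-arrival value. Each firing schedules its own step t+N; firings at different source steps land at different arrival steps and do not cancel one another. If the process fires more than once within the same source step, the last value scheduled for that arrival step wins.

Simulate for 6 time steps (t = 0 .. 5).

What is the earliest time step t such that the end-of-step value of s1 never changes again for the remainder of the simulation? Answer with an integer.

t=0 Δ0: s3=1 s1=0 s4=1 s0=0 clk=0 s2=1
  Δ1: clk:0→1
  Δ2: s4:1→0
  Δ3: s1:0→1
  (3Δ to stable)
t=1 Δ0: s3=1 s1=1 s4=0 s0=0 clk=1 s2=1
  Δ1: s3:1→0, clk:1→0
  Δ2: s1:1→0
  (2Δ to stable)
t=2 Δ0: s3=0 s1=0 s4=0 s0=0 clk=0 s2=1
  Δ1: clk:0→1
  (1Δ to stable)
t=3 Δ0: s3=0 s1=0 s4=0 s0=0 clk=1 s2=1
  Δ1: clk:1→0
  (1Δ to stable)
t=4 Δ0: s3=0 s1=0 s4=0 s0=0 clk=0 s2=1
  Δ1: clk:0→1
  (1Δ to stable)
t=5 Δ0: s3=0 s1=0 s4=0 s0=0 clk=1 s2=1
  Δ1: clk:1→0
  (1Δ to stable)

1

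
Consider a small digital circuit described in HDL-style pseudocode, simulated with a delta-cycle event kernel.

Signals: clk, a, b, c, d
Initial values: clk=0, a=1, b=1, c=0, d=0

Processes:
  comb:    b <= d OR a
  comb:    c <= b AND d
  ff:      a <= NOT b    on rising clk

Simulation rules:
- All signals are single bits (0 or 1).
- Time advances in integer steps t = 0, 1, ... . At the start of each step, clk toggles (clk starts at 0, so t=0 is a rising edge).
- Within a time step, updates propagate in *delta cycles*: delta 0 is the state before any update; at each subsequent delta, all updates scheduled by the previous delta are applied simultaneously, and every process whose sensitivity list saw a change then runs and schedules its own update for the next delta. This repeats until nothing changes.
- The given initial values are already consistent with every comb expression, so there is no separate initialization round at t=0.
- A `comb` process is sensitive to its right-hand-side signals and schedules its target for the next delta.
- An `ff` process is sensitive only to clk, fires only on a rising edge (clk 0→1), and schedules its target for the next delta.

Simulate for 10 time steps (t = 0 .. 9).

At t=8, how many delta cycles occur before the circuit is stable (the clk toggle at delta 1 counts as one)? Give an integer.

3

t0.Δ0 c=0 d=0 clk=0 a=1 b=1
t0.Δ1 c=0 d=0 clk=1 a=1 b=1
t0.Δ2 c=0 d=0 clk=1 a=0 b=1
t0.Δ3 c=0 d=0 clk=1 a=0 b=0
t1.Δ0 c=0 d=0 clk=1 a=0 b=0
t1.Δ1 c=0 d=0 clk=0 a=0 b=0
t2.Δ0 c=0 d=0 clk=0 a=0 b=0
t2.Δ1 c=0 d=0 clk=1 a=0 b=0
t2.Δ2 c=0 d=0 clk=1 a=1 b=0
t2.Δ3 c=0 d=0 clk=1 a=1 b=1
t3.Δ0 c=0 d=0 clk=1 a=1 b=1
t3.Δ1 c=0 d=0 clk=0 a=1 b=1
t4.Δ0 c=0 d=0 clk=0 a=1 b=1
t4.Δ1 c=0 d=0 clk=1 a=1 b=1
t4.Δ2 c=0 d=0 clk=1 a=0 b=1
t4.Δ3 c=0 d=0 clk=1 a=0 b=0
t5.Δ0 c=0 d=0 clk=1 a=0 b=0
t5.Δ1 c=0 d=0 clk=0 a=0 b=0
t6.Δ0 c=0 d=0 clk=0 a=0 b=0
t6.Δ1 c=0 d=0 clk=1 a=0 b=0
t6.Δ2 c=0 d=0 clk=1 a=1 b=0
t6.Δ3 c=0 d=0 clk=1 a=1 b=1
t7.Δ0 c=0 d=0 clk=1 a=1 b=1
t7.Δ1 c=0 d=0 clk=0 a=1 b=1
t8.Δ0 c=0 d=0 clk=0 a=1 b=1
t8.Δ1 c=0 d=0 clk=1 a=1 b=1
t8.Δ2 c=0 d=0 clk=1 a=0 b=1
t8.Δ3 c=0 d=0 clk=1 a=0 b=0
t9.Δ0 c=0 d=0 clk=1 a=0 b=0
t9.Δ1 c=0 d=0 clk=0 a=0 b=0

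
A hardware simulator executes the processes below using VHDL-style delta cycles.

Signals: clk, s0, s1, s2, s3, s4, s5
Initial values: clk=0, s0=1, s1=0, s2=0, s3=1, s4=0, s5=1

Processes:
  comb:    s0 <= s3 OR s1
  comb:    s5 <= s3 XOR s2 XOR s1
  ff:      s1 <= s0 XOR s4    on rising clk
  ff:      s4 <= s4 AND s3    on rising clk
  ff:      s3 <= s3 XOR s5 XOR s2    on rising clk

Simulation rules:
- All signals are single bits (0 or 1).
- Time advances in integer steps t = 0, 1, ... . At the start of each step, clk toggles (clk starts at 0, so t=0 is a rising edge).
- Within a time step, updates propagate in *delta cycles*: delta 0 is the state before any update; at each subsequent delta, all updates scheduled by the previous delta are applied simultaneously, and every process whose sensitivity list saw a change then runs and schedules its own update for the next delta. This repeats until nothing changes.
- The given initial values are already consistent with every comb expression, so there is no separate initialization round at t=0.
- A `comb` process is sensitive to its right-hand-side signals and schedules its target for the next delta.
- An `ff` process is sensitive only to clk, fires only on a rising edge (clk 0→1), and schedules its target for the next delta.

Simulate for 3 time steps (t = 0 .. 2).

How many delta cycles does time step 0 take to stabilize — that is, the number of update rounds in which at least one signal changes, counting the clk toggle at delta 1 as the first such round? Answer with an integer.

2

t0.Δ0 clk=0 s5=1 s0=1 s3=1 s4=0 s1=0 s2=0
t0.Δ1 clk=1 s5=1 s0=1 s3=1 s4=0 s1=0 s2=0
t0.Δ2 clk=1 s5=1 s0=1 s3=0 s4=0 s1=1 s2=0
t1.Δ0 clk=1 s5=1 s0=1 s3=0 s4=0 s1=1 s2=0
t1.Δ1 clk=0 s5=1 s0=1 s3=0 s4=0 s1=1 s2=0
t2.Δ0 clk=0 s5=1 s0=1 s3=0 s4=0 s1=1 s2=0
t2.Δ1 clk=1 s5=1 s0=1 s3=0 s4=0 s1=1 s2=0
t2.Δ2 clk=1 s5=1 s0=1 s3=1 s4=0 s1=1 s2=0
t2.Δ3 clk=1 s5=0 s0=1 s3=1 s4=0 s1=1 s2=0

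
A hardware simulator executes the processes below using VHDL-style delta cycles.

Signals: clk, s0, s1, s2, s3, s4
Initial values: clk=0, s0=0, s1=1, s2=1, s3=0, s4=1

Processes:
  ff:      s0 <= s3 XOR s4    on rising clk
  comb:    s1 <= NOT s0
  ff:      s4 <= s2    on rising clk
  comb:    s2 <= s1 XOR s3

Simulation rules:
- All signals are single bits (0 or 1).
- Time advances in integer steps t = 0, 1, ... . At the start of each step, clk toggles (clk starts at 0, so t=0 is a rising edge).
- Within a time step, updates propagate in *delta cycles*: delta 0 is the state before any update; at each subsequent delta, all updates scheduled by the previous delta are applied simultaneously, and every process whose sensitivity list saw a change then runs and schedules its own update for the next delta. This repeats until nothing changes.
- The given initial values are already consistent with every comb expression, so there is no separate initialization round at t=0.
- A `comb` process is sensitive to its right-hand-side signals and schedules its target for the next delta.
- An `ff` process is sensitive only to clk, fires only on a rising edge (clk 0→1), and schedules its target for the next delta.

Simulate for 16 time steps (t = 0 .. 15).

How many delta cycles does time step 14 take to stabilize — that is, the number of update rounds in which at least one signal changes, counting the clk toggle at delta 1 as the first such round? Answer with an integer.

2

[bits: s4,s0,s1,clk,s3,s2]
t=0: Δ0=101001 Δ1=101101 Δ2=111101 Δ3=110101 Δ4=110100 | 4Δ
t=1: Δ0=110100 Δ1=110000 | 1Δ
t=2: Δ0=110000 Δ1=110100 Δ2=010100 | 2Δ
t=3: Δ0=010100 Δ1=010000 | 1Δ
t=4: Δ0=010000 Δ1=010100 Δ2=000100 Δ3=001100 Δ4=001101 | 4Δ
t=5: Δ0=001101 Δ1=001001 | 1Δ
t=6: Δ0=001001 Δ1=001101 Δ2=101101 | 2Δ
t=7: Δ0=101101 Δ1=101001 | 1Δ
t=8: Δ0=101001 Δ1=101101 Δ2=111101 Δ3=110101 Δ4=110100 | 4Δ
t=9: Δ0=110100 Δ1=110000 | 1Δ
t=10: Δ0=110000 Δ1=110100 Δ2=010100 | 2Δ
t=11: Δ0=010100 Δ1=010000 | 1Δ
t=12: Δ0=010000 Δ1=010100 Δ2=000100 Δ3=001100 Δ4=001101 | 4Δ
t=13: Δ0=001101 Δ1=001001 | 1Δ
t=14: Δ0=001001 Δ1=001101 Δ2=101101 | 2Δ
t=15: Δ0=101101 Δ1=101001 | 1Δ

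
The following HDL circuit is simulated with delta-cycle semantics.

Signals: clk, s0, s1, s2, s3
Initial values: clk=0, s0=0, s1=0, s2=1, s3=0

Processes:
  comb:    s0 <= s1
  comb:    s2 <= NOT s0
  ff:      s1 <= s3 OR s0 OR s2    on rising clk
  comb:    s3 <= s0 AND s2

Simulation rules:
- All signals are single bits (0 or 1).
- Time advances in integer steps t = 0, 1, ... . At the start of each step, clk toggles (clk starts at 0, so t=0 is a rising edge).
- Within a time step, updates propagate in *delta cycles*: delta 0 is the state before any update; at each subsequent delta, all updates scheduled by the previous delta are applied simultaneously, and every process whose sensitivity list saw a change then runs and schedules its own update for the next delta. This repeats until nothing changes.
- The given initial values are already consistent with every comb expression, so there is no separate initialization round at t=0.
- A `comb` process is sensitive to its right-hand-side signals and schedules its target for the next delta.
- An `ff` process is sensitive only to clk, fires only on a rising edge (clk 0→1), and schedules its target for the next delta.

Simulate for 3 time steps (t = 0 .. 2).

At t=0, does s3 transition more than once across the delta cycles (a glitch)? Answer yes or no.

yes

[bits: s1,s0,s3,clk,s2]
t=0: Δ0=00001 Δ1=00011 Δ2=10011 Δ3=11011 Δ4=11110 Δ5=11010 | 5Δ
t=1: Δ0=11010 Δ1=11000 | 1Δ
t=2: Δ0=11000 Δ1=11010 | 1Δ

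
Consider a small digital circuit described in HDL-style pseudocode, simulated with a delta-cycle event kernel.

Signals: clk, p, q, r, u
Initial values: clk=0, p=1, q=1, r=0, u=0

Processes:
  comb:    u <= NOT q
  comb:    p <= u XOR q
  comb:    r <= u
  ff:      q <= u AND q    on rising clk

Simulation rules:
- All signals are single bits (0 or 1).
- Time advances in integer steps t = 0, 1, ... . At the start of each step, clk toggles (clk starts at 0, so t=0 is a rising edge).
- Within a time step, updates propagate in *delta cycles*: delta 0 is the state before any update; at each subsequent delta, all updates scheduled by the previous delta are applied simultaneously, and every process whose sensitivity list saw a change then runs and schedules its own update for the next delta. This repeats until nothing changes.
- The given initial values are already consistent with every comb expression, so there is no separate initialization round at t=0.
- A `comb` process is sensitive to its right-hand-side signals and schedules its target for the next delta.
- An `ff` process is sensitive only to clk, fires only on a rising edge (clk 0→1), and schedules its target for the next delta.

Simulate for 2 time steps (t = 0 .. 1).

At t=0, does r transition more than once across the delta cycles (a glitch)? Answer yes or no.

no

t=0 Δ0: q=1 u=0 r=0 p=1 clk=0
  Δ1: clk:0→1
  Δ2: q:1→0
  Δ3: u:0→1, p:1→0
  Δ4: r:0→1, p:0→1
  (4Δ to stable)
t=1 Δ0: q=0 u=1 r=1 p=1 clk=1
  Δ1: clk:1→0
  (1Δ to stable)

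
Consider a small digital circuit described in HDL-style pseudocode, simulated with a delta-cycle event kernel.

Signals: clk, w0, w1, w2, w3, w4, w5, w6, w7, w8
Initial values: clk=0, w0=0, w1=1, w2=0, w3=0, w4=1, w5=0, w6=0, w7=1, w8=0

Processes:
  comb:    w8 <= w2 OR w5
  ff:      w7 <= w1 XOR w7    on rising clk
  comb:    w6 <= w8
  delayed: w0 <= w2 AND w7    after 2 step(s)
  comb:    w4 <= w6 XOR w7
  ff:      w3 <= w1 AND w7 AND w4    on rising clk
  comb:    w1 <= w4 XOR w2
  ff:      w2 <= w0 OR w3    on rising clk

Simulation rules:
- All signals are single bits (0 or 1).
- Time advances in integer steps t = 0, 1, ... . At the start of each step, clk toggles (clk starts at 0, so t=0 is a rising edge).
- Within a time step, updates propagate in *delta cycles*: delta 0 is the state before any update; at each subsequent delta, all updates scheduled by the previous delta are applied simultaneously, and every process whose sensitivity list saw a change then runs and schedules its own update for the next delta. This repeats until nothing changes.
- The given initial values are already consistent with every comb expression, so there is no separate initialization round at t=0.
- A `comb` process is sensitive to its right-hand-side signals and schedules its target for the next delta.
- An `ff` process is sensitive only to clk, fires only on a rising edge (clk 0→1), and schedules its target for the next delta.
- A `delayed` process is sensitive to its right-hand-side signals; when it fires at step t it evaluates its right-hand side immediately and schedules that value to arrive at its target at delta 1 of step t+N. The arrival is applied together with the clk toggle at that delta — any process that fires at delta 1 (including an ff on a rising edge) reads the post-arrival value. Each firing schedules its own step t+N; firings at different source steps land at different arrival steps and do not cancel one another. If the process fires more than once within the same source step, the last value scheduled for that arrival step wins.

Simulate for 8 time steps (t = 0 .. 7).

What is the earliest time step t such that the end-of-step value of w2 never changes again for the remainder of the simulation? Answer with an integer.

t=0 Δ0: w1=1 w4=1 w0=0 clk=0 w8=0 w6=0 w7=1 w2=0 w5=0 w3=0
  Δ1: clk:0→1
  Δ2: w7:1→0, w3:0→1
  Δ3: w4:1→0
  Δ4: w1:1→0
  (4Δ to stable)
t=1 Δ0: w1=0 w4=0 w0=0 clk=1 w8=0 w6=0 w7=0 w2=0 w5=0 w3=1
  Δ1: clk:1→0
  (1Δ to stable)
t=2 Δ0: w1=0 w4=0 w0=0 clk=0 w8=0 w6=0 w7=0 w2=0 w5=0 w3=1
  Δ1: clk:0→1
  Δ2: w2:0→1, w3:1→0
  Δ3: w1:0→1, w8:0→1
  Δ4: w6:0→1
  Δ5: w4:0→1
  Δ6: w1:1→0
  (6Δ to stable)
t=3 Δ0: w1=0 w4=1 w0=0 clk=1 w8=1 w6=1 w7=0 w2=1 w5=0 w3=0
  Δ1: clk:1→0
  (1Δ to stable)
t=4 Δ0: w1=0 w4=1 w0=0 clk=0 w8=1 w6=1 w7=0 w2=1 w5=0 w3=0
  Δ1: clk:0→1
  Δ2: w2:1→0
  Δ3: w1:0→1, w8:1→0
  Δ4: w6:1→0
  Δ5: w4:1→0
  Δ6: w1:1→0
  (6Δ to stable)
t=5 Δ0: w1=0 w4=0 w0=0 clk=1 w8=0 w6=0 w7=0 w2=0 w5=0 w3=0
  Δ1: clk:1→0
  (1Δ to stable)
t=6 Δ0: w1=0 w4=0 w0=0 clk=0 w8=0 w6=0 w7=0 w2=0 w5=0 w3=0
  Δ1: clk:0→1
  (1Δ to stable)
t=7 Δ0: w1=0 w4=0 w0=0 clk=1 w8=0 w6=0 w7=0 w2=0 w5=0 w3=0
  Δ1: clk:1→0
  (1Δ to stable)

4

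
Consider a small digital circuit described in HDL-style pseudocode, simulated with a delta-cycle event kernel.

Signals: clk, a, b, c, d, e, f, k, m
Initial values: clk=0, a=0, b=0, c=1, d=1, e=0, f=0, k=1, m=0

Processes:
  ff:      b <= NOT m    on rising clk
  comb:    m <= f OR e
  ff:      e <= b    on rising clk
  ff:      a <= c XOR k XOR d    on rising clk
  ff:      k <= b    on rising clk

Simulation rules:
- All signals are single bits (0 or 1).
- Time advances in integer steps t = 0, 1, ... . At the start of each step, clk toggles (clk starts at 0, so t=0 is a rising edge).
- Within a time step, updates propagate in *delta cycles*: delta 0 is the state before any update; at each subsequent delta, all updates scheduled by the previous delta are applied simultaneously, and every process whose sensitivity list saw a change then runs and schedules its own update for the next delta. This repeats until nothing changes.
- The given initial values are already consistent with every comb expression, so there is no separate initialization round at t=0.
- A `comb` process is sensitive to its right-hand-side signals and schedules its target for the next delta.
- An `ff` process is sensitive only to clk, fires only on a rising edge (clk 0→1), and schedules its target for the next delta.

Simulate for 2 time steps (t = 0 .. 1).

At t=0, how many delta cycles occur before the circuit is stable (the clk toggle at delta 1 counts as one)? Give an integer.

2

t0.Δ0 e=0 clk=0 a=0 d=1 m=0 k=1 f=0 b=0 c=1
t0.Δ1 e=0 clk=1 a=0 d=1 m=0 k=1 f=0 b=0 c=1
t0.Δ2 e=0 clk=1 a=1 d=1 m=0 k=0 f=0 b=1 c=1
t1.Δ0 e=0 clk=1 a=1 d=1 m=0 k=0 f=0 b=1 c=1
t1.Δ1 e=0 clk=0 a=1 d=1 m=0 k=0 f=0 b=1 c=1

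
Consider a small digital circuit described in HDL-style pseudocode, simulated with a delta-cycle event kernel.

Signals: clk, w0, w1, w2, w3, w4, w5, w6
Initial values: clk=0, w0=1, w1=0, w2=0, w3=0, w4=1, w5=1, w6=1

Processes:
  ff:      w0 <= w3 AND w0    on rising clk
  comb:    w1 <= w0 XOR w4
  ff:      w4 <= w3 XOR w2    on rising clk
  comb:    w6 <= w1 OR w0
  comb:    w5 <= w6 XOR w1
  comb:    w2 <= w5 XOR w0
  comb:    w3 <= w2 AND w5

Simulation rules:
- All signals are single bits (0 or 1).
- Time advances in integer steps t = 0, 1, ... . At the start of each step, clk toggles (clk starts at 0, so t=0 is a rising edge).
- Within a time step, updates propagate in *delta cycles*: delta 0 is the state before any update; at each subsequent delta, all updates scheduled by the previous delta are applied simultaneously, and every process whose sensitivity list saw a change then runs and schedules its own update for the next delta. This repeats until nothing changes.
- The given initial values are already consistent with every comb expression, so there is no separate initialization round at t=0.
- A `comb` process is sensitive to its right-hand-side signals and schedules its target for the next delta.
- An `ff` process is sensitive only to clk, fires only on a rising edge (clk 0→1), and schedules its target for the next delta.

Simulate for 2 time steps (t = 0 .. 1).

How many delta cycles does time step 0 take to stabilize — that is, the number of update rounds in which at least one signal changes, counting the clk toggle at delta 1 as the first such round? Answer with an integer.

5

t=0 Δ0: w3=0 w4=1 w1=0 w0=1 clk=0 w5=1 w2=0 w6=1
  Δ1: clk:0→1
  Δ2: w4:1→0, w0:1→0
  Δ3: w2:0→1, w6:1→0
  Δ4: w3:0→1, w5:1→0
  Δ5: w3:1→0, w2:1→0
  (5Δ to stable)
t=1 Δ0: w3=0 w4=0 w1=0 w0=0 clk=1 w5=0 w2=0 w6=0
  Δ1: clk:1→0
  (1Δ to stable)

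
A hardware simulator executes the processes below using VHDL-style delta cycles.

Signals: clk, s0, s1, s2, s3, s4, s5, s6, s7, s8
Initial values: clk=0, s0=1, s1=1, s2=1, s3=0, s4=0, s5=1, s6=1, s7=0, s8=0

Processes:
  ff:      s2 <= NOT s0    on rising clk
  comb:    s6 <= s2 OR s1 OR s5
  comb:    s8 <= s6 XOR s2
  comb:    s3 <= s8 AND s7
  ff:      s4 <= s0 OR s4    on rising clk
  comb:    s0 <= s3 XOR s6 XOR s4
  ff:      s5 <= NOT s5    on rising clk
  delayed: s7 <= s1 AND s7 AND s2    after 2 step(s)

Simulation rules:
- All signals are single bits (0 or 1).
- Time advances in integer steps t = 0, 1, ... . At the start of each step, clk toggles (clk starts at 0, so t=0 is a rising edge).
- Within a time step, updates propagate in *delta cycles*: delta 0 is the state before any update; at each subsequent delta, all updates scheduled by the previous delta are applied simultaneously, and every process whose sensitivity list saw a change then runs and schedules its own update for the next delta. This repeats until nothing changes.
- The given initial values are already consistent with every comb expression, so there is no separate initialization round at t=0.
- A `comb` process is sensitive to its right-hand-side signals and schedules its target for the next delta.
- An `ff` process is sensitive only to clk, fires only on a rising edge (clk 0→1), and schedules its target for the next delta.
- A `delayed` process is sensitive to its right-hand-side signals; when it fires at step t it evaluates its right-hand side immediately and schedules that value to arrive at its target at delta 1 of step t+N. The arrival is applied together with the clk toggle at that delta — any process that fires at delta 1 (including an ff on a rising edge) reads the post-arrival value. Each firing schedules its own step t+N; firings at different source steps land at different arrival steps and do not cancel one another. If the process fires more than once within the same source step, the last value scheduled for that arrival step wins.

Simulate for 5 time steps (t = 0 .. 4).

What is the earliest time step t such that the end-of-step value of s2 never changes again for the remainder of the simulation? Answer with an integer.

2

t0.Δ0 s3=0 clk=0 s8=0 s5=1 s7=0 s1=1 s0=1 s2=1 s4=0 s6=1
t0.Δ1 s3=0 clk=1 s8=0 s5=1 s7=0 s1=1 s0=1 s2=1 s4=0 s6=1
t0.Δ2 s3=0 clk=1 s8=0 s5=0 s7=0 s1=1 s0=1 s2=0 s4=1 s6=1
t0.Δ3 s3=0 clk=1 s8=1 s5=0 s7=0 s1=1 s0=0 s2=0 s4=1 s6=1
t1.Δ0 s3=0 clk=1 s8=1 s5=0 s7=0 s1=1 s0=0 s2=0 s4=1 s6=1
t1.Δ1 s3=0 clk=0 s8=1 s5=0 s7=0 s1=1 s0=0 s2=0 s4=1 s6=1
t2.Δ0 s3=0 clk=0 s8=1 s5=0 s7=0 s1=1 s0=0 s2=0 s4=1 s6=1
t2.Δ1 s3=0 clk=1 s8=1 s5=0 s7=0 s1=1 s0=0 s2=0 s4=1 s6=1
t2.Δ2 s3=0 clk=1 s8=1 s5=1 s7=0 s1=1 s0=0 s2=1 s4=1 s6=1
t2.Δ3 s3=0 clk=1 s8=0 s5=1 s7=0 s1=1 s0=0 s2=1 s4=1 s6=1
t3.Δ0 s3=0 clk=1 s8=0 s5=1 s7=0 s1=1 s0=0 s2=1 s4=1 s6=1
t3.Δ1 s3=0 clk=0 s8=0 s5=1 s7=0 s1=1 s0=0 s2=1 s4=1 s6=1
t4.Δ0 s3=0 clk=0 s8=0 s5=1 s7=0 s1=1 s0=0 s2=1 s4=1 s6=1
t4.Δ1 s3=0 clk=1 s8=0 s5=1 s7=0 s1=1 s0=0 s2=1 s4=1 s6=1
t4.Δ2 s3=0 clk=1 s8=0 s5=0 s7=0 s1=1 s0=0 s2=1 s4=1 s6=1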